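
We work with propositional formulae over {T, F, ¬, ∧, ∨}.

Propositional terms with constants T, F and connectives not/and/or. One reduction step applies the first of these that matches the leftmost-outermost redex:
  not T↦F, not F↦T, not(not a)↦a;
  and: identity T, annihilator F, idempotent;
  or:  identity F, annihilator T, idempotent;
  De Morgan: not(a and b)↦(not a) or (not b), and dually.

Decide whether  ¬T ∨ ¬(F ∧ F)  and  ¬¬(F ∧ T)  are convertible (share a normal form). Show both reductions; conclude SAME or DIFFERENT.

Answer: DIFFERENT — A ⇓ T, B ⇓ F

Reduction:
Term A:
  start: ¬T ∨ ¬(F ∧ F)
  →1  F ∨ ¬(F ∧ F)
  →2  ¬(F ∧ F)
  →3  ¬F ∨ ¬F
  →4  ¬F
  →5  T

Term B:
  start: ¬¬(F ∧ T)
  →1  F ∧ T
  →2  F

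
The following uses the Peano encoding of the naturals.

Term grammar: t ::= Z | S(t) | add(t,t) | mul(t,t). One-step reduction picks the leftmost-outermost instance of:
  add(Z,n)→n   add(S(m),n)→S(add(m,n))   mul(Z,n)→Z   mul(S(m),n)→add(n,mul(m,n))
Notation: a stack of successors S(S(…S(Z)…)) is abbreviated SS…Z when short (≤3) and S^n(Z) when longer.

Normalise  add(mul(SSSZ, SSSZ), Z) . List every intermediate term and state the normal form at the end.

  start: add(mul(SSSZ, SSSZ), Z)
  [1] add(add(SSSZ, mul(SSZ, SSSZ)), Z)
  [2] add(S(add(SSZ, mul(SSZ, SSSZ))), Z)
  [3] S(add(add(SSZ, mul(SSZ, SSSZ)), Z))
  [4] S(add(S(add(SZ, mul(SSZ, SSSZ))), Z))
  [5] S(S(add(add(SZ, mul(SSZ, SSSZ)), Z)))
  [6] S(S(add(S(add(Z, mul(SSZ, SSSZ))), Z)))
  [7] S(S(S(add(add(Z, mul(SSZ, SSSZ)), Z))))
  [8] S(S(S(add(mul(SSZ, SSSZ), Z))))
  [9] S(S(S(add(add(SSSZ, mul(SZ, SSSZ)), Z))))
  [10] S(S(S(add(S(add(SSZ, mul(SZ, SSSZ))), Z))))
  [11] S(S(S(S(add(add(SSZ, mul(SZ, SSSZ)), Z)))))
  [12] S(S(S(S(add(S(add(SZ, mul(SZ, SSSZ))), Z)))))
  [13] S(S(S(S(S(add(add(SZ, mul(SZ, SSSZ)), Z))))))
  [14] S(S(S(S(S(add(S(add(Z, mul(SZ, SSSZ))), Z))))))
  [15] S(S(S(S(S(S(add(add(Z, mul(SZ, SSSZ)), Z)))))))
  [16] S(S(S(S(S(S(add(mul(SZ, SSSZ), Z)))))))
  [17] S(S(S(S(S(S(add(add(SSSZ, mul(Z, SSSZ)), Z)))))))
  [18] S(S(S(S(S(S(add(S(add(SSZ, mul(Z, SSSZ))), Z)))))))
  [19] S(S(S(S(S(S(S(add(add(SSZ, mul(Z, SSSZ)), Z))))))))
  [20] S(S(S(S(S(S(S(add(S(add(SZ, mul(Z, SSSZ))), Z))))))))
  [21] S(S(S(S(S(S(S(S(add(add(SZ, mul(Z, SSSZ)), Z)))))))))
  [22] S(S(S(S(S(S(S(S(add(S(add(Z, mul(Z, SSSZ))), Z)))))))))
  [23] S(S(S(S(S(S(S(S(S(add(add(Z, mul(Z, SSSZ)), Z))))))))))
  [24] S(S(S(S(S(S(S(S(S(add(mul(Z, SSSZ), Z))))))))))
  [25] S(S(S(S(S(S(S(S(S(add(Z, Z))))))))))
  [26] S^9(Z)

Answer: normal form = S^9(Z)  (in 26 steps)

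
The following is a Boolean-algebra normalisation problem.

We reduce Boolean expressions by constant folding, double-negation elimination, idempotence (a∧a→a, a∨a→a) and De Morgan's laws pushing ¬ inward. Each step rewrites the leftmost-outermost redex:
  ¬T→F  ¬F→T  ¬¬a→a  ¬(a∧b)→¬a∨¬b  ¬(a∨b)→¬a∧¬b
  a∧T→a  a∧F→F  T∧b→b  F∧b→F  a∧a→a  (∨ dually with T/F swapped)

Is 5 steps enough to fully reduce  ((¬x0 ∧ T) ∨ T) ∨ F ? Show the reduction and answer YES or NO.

  start: ((¬x0 ∧ T) ∨ T) ∨ F
  step 1: (¬x0 ∧ T) ∨ T
  step 2: T

Answer: YES — reaches normal form T in 2 ≤ 5 steps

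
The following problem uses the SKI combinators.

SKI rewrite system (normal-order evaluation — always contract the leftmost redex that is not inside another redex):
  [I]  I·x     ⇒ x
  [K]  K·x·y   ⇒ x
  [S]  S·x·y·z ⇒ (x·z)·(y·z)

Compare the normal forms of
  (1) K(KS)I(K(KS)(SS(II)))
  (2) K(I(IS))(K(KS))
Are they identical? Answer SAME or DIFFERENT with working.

Term A:
  start: K(KS)I(K(KS)(SS(II)))
  [1] KS(K(KS)(SS(II)))
  [2] S

Term B:
  start: K(I(IS))(K(KS))
  [1] I(IS)
  [2] IS
  [3] S

Answer: SAME — A ⇓ S, B ⇓ S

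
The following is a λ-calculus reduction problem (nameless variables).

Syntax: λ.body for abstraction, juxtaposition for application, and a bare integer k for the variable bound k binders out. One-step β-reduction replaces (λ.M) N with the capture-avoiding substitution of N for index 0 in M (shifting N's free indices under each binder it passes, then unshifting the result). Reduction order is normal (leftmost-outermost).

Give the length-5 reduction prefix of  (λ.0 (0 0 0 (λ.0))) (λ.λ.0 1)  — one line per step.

  start: (λ.0 (0 0 0 (λ.0))) (λ.λ.0 1)
  →1  (λ.λ.0 1) ((λ.λ.0 1) (λ.λ.0 1) (λ.λ.0 1) (λ.0))
  →2  λ.0 ((λ.λ.0 1) (λ.λ.0 1) (λ.λ.0 1) (λ.0))
  →3  λ.0 ((λ.0 (λ.λ.0 1)) (λ.λ.0 1) (λ.0))
  →4  λ.0 ((λ.λ.0 1) (λ.λ.0 1) (λ.0))
  →5  λ.0 ((λ.0 (λ.λ.0 1)) (λ.0))

Answer: after 5 steps: λ.0 ((λ.0 (λ.λ.0 1)) (λ.0))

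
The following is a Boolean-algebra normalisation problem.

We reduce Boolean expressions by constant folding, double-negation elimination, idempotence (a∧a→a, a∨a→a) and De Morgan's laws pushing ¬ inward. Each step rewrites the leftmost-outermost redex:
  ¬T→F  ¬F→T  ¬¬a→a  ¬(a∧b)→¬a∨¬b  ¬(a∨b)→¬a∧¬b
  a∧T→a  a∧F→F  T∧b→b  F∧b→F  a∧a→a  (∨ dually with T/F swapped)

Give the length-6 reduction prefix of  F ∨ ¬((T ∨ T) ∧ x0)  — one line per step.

  start: F ∨ ¬((T ∨ T) ∧ x0)
  step 1: ¬((T ∨ T) ∧ x0)
  step 2: ¬(T ∨ T) ∨ ¬x0
  step 3: (¬T ∧ ¬T) ∨ ¬x0
  step 4: ¬T ∨ ¬x0
  step 5: F ∨ ¬x0
  step 6: ¬x0

Answer: after 6 steps: ¬x0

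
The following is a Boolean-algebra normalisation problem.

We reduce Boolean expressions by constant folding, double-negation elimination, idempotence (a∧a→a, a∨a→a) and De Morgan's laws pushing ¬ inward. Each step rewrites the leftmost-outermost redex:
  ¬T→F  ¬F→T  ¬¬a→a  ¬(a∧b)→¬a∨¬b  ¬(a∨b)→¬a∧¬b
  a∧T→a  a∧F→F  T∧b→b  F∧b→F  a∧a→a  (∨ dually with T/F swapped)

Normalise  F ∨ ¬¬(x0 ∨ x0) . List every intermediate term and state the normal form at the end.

  start: F ∨ ¬¬(x0 ∨ x0)
  [1] ¬¬(x0 ∨ x0)
  [2] x0 ∨ x0
  [3] x0

Answer: normal form = x0  (in 3 steps)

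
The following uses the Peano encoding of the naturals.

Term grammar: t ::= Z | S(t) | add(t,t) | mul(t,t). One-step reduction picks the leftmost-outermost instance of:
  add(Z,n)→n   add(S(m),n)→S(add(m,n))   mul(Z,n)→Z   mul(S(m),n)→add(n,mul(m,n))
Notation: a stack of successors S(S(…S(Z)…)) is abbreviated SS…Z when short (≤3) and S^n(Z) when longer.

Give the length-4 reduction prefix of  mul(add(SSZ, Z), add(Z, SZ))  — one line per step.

  start: mul(add(SSZ, Z), add(Z, SZ))
  step 1: mul(S(add(SZ, Z)), add(Z, SZ))
  step 2: add(add(Z, SZ), mul(add(SZ, Z), add(Z, SZ)))
  step 3: add(SZ, mul(add(SZ, Z), add(Z, SZ)))
  step 4: S(add(Z, mul(add(SZ, Z), add(Z, SZ))))

Answer: after 4 steps: S(add(Z, mul(add(SZ, Z), add(Z, SZ))))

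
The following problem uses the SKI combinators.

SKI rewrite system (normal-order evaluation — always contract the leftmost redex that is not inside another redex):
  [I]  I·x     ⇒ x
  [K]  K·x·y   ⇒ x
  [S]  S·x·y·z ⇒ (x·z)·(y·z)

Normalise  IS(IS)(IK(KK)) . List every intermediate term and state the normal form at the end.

Answer: normal form = SS(K(KK))  (in 3 steps)

Derivation:
  start: IS(IS)(IK(KK))
  →1  S(IS)(IK(KK))
  →2  SS(IK(KK))
  →3  SS(K(KK))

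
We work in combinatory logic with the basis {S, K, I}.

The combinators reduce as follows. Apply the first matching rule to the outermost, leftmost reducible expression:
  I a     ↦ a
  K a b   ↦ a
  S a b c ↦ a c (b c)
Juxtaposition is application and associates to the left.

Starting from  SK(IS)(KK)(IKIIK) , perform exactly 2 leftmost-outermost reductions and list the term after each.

Answer: after 2 steps: KK(IKIIK)

Reduction:
  start: SK(IS)(KK)(IKIIK)
  →1  K(KK)(IS(KK))(IKIIK)
  →2  KK(IKIIK)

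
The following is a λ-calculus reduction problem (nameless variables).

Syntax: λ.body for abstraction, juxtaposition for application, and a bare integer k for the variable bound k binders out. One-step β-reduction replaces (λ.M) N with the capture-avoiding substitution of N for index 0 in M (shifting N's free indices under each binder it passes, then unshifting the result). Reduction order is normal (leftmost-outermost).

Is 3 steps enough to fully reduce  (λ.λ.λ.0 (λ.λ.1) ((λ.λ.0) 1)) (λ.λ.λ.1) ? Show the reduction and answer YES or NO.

Answer: YES — reaches normal form λ.λ.0 (λ.λ.1) (λ.0) in 2 ≤ 3 steps

Derivation:
  start: (λ.λ.λ.0 (λ.λ.1) ((λ.λ.0) 1)) (λ.λ.λ.1)
  step 1: λ.λ.0 (λ.λ.1) ((λ.λ.0) 1)
  step 2: λ.λ.0 (λ.λ.1) (λ.0)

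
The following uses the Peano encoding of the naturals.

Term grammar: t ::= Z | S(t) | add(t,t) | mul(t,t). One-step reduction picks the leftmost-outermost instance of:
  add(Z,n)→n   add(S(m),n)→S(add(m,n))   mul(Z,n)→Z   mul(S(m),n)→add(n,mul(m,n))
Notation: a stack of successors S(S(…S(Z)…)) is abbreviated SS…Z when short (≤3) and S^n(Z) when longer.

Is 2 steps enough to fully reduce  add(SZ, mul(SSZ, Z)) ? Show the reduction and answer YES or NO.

Answer: NO — after 2 steps the term is S(mul(SSZ, Z)), not yet normal

Reduction:
  start: add(SZ, mul(SSZ, Z))
  [1] S(add(Z, mul(SSZ, Z)))
  [2] S(mul(SSZ, Z))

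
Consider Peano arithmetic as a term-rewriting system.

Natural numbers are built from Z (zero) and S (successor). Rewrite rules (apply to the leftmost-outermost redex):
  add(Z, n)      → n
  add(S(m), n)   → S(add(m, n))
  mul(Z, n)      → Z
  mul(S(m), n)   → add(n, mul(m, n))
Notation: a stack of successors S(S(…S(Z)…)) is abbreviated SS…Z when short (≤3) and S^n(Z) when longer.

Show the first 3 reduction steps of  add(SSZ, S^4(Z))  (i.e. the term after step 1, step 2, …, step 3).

Answer: after 3 steps: S^6(Z)

Working:
  start: add(SSZ, S^4(Z))
  step 1: S(add(SZ, S^4(Z)))
  step 2: S(S(add(Z, S^4(Z))))
  step 3: S^6(Z)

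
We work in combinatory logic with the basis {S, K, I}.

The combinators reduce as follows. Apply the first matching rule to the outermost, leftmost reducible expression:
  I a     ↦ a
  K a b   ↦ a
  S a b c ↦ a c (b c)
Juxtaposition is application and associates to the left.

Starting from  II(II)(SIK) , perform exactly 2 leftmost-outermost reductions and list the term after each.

  start: II(II)(SIK)
  step 1: I(II)(SIK)
  step 2: II(SIK)

Answer: after 2 steps: II(SIK)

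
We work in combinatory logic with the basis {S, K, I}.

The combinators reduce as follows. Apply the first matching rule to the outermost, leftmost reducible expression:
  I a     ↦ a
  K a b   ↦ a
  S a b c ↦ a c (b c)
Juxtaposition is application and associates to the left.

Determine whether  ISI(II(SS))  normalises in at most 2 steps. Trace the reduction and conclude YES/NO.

  start: ISI(II(SS))
  step 1: SI(II(SS))
  step 2: SI(I(SS))

Answer: NO — after 2 steps the term is SI(I(SS)), not yet normal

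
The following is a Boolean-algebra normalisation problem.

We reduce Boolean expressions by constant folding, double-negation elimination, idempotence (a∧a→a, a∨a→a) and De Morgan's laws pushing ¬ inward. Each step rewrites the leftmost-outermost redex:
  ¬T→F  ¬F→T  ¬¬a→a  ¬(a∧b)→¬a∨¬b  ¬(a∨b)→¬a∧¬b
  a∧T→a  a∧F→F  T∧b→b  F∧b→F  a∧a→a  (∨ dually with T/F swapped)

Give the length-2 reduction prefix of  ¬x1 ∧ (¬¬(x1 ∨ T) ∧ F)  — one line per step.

  start: ¬x1 ∧ (¬¬(x1 ∨ T) ∧ F)
  step 1: ¬x1 ∧ F
  step 2: F

Answer: after 2 steps: F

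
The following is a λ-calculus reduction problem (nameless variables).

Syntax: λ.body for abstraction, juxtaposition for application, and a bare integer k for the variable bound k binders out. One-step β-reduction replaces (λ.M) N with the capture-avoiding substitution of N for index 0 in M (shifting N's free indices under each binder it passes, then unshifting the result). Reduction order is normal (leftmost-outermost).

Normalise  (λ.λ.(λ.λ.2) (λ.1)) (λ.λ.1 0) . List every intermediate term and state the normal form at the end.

  start: (λ.λ.(λ.λ.2) (λ.1)) (λ.λ.1 0)
  →1  λ.(λ.λ.2) (λ.1)
  →2  λ.λ.1

Answer: normal form = λ.λ.1  (in 2 steps)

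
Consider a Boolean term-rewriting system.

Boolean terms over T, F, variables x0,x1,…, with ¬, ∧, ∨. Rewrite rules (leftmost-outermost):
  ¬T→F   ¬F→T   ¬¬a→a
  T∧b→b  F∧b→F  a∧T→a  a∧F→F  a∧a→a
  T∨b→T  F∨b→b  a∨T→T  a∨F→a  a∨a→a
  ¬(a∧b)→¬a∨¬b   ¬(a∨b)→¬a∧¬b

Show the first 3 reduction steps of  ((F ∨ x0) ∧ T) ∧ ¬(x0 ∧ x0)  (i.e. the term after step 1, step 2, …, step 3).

Answer: after 3 steps: x0 ∧ (¬x0 ∨ ¬x0)

Working:
  start: ((F ∨ x0) ∧ T) ∧ ¬(x0 ∧ x0)
  →1  (F ∨ x0) ∧ ¬(x0 ∧ x0)
  →2  x0 ∧ ¬(x0 ∧ x0)
  →3  x0 ∧ (¬x0 ∨ ¬x0)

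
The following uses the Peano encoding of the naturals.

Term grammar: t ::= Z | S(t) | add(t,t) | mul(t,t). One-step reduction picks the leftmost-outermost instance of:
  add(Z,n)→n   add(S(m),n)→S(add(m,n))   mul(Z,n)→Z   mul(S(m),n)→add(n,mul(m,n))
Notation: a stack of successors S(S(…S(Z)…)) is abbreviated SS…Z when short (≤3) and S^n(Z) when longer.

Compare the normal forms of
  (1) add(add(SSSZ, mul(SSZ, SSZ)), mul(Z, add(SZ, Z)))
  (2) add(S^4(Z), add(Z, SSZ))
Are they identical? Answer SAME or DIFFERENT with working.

Answer: DIFFERENT — A ⇓ S^7(Z), B ⇓ S^6(Z)

Derivation:
Term A:
  start: add(add(SSSZ, mul(SSZ, SSZ)), mul(Z, add(SZ, Z)))
  →1  add(S(add(SSZ, mul(SSZ, SSZ))), mul(Z, add(SZ, Z)))
  →2  S(add(add(SSZ, mul(SSZ, SSZ)), mul(Z, add(SZ, Z))))
  →3  S(add(S(add(SZ, mul(SSZ, SSZ))), mul(Z, add(SZ, Z))))
  →4  S(S(add(add(SZ, mul(SSZ, SSZ)), mul(Z, add(SZ, Z)))))
  →5  S(S(add(S(add(Z, mul(SSZ, SSZ))), mul(Z, add(SZ, Z)))))
  →6  S(S(S(add(add(Z, mul(SSZ, SSZ)), mul(Z, add(SZ, Z))))))
  →7  S(S(S(add(mul(SSZ, SSZ), mul(Z, add(SZ, Z))))))
  →8  S(S(S(add(add(SSZ, mul(SZ, SSZ)), mul(Z, add(SZ, Z))))))
  →9  S(S(S(add(S(add(SZ, mul(SZ, SSZ))), mul(Z, add(SZ, Z))))))
  →10  S(S(S(S(add(add(SZ, mul(SZ, SSZ)), mul(Z, add(SZ, Z)))))))
  →11  S(S(S(S(add(S(add(Z, mul(SZ, SSZ))), mul(Z, add(SZ, Z)))))))
  →12  S(S(S(S(S(add(add(Z, mul(SZ, SSZ)), mul(Z, add(SZ, Z))))))))
  →13  S(S(S(S(S(add(mul(SZ, SSZ), mul(Z, add(SZ, Z))))))))
  →14  S(S(S(S(S(add(add(SSZ, mul(Z, SSZ)), mul(Z, add(SZ, Z))))))))
  →15  S(S(S(S(S(add(S(add(SZ, mul(Z, SSZ))), mul(Z, add(SZ, Z))))))))
  →16  S(S(S(S(S(S(add(add(SZ, mul(Z, SSZ)), mul(Z, add(SZ, Z)))))))))
  →17  S(S(S(S(S(S(add(S(add(Z, mul(Z, SSZ))), mul(Z, add(SZ, Z)))))))))
  →18  S(S(S(S(S(S(S(add(add(Z, mul(Z, SSZ)), mul(Z, add(SZ, Z))))))))))
  →19  S(S(S(S(S(S(S(add(mul(Z, SSZ), mul(Z, add(SZ, Z))))))))))
  →20  S(S(S(S(S(S(S(add(Z, mul(Z, add(SZ, Z))))))))))
  →21  S(S(S(S(S(S(S(mul(Z, add(SZ, Z)))))))))
  →22  S^7(Z)

Term B:
  start: add(S^4(Z), add(Z, SSZ))
  →1  S(add(SSSZ, add(Z, SSZ)))
  →2  S(S(add(SSZ, add(Z, SSZ))))
  →3  S(S(S(add(SZ, add(Z, SSZ)))))
  →4  S(S(S(S(add(Z, add(Z, SSZ))))))
  →5  S(S(S(S(add(Z, SSZ)))))
  →6  S^6(Z)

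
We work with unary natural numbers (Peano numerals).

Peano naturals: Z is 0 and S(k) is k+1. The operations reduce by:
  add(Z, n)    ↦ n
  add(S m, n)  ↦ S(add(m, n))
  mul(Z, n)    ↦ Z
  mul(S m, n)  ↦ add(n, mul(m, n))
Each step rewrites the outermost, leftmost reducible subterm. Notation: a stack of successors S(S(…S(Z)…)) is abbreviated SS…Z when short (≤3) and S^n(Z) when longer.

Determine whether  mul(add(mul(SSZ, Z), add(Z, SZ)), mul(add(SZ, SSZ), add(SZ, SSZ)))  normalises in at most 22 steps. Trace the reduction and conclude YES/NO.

Answer: NO — after 22 steps the term is S(S(S(add(add(S(add(Z, SSZ)), mul(SZ, add(SZ, SSZ))), mul(Z, mul(add(SZ, SSZ), add(SZ, SSZ))))))), not yet normal

Reduction:
  start: mul(add(mul(SSZ, Z), add(Z, SZ)), mul(add(SZ, SSZ), add(SZ, SSZ)))
  step 1: mul(add(add(Z, mul(SZ, Z)), add(Z, SZ)), mul(add(SZ, SSZ), add(SZ, SSZ)))
  step 2: mul(add(mul(SZ, Z), add(Z, SZ)), mul(add(SZ, SSZ), add(SZ, SSZ)))
  step 3: mul(add(add(Z, mul(Z, Z)), add(Z, SZ)), mul(add(SZ, SSZ), add(SZ, SSZ)))
  step 4: mul(add(mul(Z, Z), add(Z, SZ)), mul(add(SZ, SSZ), add(SZ, SSZ)))
  step 5: mul(add(Z, add(Z, SZ)), mul(add(SZ, SSZ), add(SZ, SSZ)))
  step 6: mul(add(Z, SZ), mul(add(SZ, SSZ), add(SZ, SSZ)))
  step 7: mul(SZ, mul(add(SZ, SSZ), add(SZ, SSZ)))
  step 8: add(mul(add(SZ, SSZ), add(SZ, SSZ)), mul(Z, mul(add(SZ, SSZ), add(SZ, SSZ))))
  step 9: add(mul(S(add(Z, SSZ)), add(SZ, SSZ)), mul(Z, mul(add(SZ, SSZ), add(SZ, SSZ))))
  step 10: add(add(add(SZ, SSZ), mul(add(Z, SSZ), add(SZ, SSZ))), mul(Z, mul(add(SZ, SSZ), add(SZ, SSZ))))
  step 11: add(add(S(add(Z, SSZ)), mul(add(Z, SSZ), add(SZ, SSZ))), mul(Z, mul(add(SZ, SSZ), add(SZ, SSZ))))
  step 12: add(S(add(add(Z, SSZ), mul(add(Z, SSZ), add(SZ, SSZ)))), mul(Z, mul(add(SZ, SSZ), add(SZ, SSZ))))
  step 13: S(add(add(add(Z, SSZ), mul(add(Z, SSZ), add(SZ, SSZ))), mul(Z, mul(add(SZ, SSZ), add(SZ, SSZ)))))
  step 14: S(add(add(SSZ, mul(add(Z, SSZ), add(SZ, SSZ))), mul(Z, mul(add(SZ, SSZ), add(SZ, SSZ)))))
  step 15: S(add(S(add(SZ, mul(add(Z, SSZ), add(SZ, SSZ)))), mul(Z, mul(add(SZ, SSZ), add(SZ, SSZ)))))
  step 16: S(S(add(add(SZ, mul(add(Z, SSZ), add(SZ, SSZ))), mul(Z, mul(add(SZ, SSZ), add(SZ, SSZ))))))
  step 17: S(S(add(S(add(Z, mul(add(Z, SSZ), add(SZ, SSZ)))), mul(Z, mul(add(SZ, SSZ), add(SZ, SSZ))))))
  step 18: S(S(S(add(add(Z, mul(add(Z, SSZ), add(SZ, SSZ))), mul(Z, mul(add(SZ, SSZ), add(SZ, SSZ)))))))
  step 19: S(S(S(add(mul(add(Z, SSZ), add(SZ, SSZ)), mul(Z, mul(add(SZ, SSZ), add(SZ, SSZ)))))))
  step 20: S(S(S(add(mul(SSZ, add(SZ, SSZ)), mul(Z, mul(add(SZ, SSZ), add(SZ, SSZ)))))))
  step 21: S(S(S(add(add(add(SZ, SSZ), mul(SZ, add(SZ, SSZ))), mul(Z, mul(add(SZ, SSZ), add(SZ, SSZ)))))))
  step 22: S(S(S(add(add(S(add(Z, SSZ)), mul(SZ, add(SZ, SSZ))), mul(Z, mul(add(SZ, SSZ), add(SZ, SSZ)))))))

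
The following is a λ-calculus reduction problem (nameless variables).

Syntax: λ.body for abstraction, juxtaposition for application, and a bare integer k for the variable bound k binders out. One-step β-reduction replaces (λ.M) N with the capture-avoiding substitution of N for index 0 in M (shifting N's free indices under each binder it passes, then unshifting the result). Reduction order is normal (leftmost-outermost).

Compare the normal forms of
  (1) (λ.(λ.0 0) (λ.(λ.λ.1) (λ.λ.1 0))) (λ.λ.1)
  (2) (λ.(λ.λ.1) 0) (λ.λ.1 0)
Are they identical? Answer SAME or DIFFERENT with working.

Answer: SAME — A ⇓ λ.λ.λ.1 0, B ⇓ λ.λ.λ.1 0

Reduction:
Term A:
  start: (λ.(λ.0 0) (λ.(λ.λ.1) (λ.λ.1 0))) (λ.λ.1)
  →1  (λ.0 0) (λ.(λ.λ.1) (λ.λ.1 0))
  →2  (λ.(λ.λ.1) (λ.λ.1 0)) (λ.(λ.λ.1) (λ.λ.1 0))
  →3  (λ.λ.1) (λ.λ.1 0)
  →4  λ.λ.λ.1 0

Term B:
  start: (λ.(λ.λ.1) 0) (λ.λ.1 0)
  →1  (λ.λ.1) (λ.λ.1 0)
  →2  λ.λ.λ.1 0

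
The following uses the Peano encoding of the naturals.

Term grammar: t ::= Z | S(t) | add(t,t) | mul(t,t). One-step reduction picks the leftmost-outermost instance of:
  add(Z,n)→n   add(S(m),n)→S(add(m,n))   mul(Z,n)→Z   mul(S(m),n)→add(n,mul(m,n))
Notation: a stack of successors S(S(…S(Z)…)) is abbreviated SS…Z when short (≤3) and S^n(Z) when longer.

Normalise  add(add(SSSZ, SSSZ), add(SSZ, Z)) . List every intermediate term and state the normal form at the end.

  start: add(add(SSSZ, SSSZ), add(SSZ, Z))
  step 1: add(S(add(SSZ, SSSZ)), add(SSZ, Z))
  step 2: S(add(add(SSZ, SSSZ), add(SSZ, Z)))
  step 3: S(add(S(add(SZ, SSSZ)), add(SSZ, Z)))
  step 4: S(S(add(add(SZ, SSSZ), add(SSZ, Z))))
  step 5: S(S(add(S(add(Z, SSSZ)), add(SSZ, Z))))
  step 6: S(S(S(add(add(Z, SSSZ), add(SSZ, Z)))))
  step 7: S(S(S(add(SSSZ, add(SSZ, Z)))))
  step 8: S(S(S(S(add(SSZ, add(SSZ, Z))))))
  step 9: S(S(S(S(S(add(SZ, add(SSZ, Z)))))))
  step 10: S(S(S(S(S(S(add(Z, add(SSZ, Z))))))))
  step 11: S(S(S(S(S(S(add(SSZ, Z)))))))
  step 12: S(S(S(S(S(S(S(add(SZ, Z))))))))
  step 13: S(S(S(S(S(S(S(S(add(Z, Z)))))))))
  step 14: S^8(Z)

Answer: normal form = S^8(Z)  (in 14 steps)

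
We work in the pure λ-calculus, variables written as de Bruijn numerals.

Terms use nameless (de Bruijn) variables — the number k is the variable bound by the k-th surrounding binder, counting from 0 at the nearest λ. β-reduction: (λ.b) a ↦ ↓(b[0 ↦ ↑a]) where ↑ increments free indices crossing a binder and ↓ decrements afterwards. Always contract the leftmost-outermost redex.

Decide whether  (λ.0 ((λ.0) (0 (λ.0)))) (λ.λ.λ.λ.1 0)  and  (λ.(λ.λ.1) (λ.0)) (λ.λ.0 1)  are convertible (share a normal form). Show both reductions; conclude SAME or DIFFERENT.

Answer: DIFFERENT — A ⇓ λ.λ.λ.1 0, B ⇓ λ.λ.0

Working:
Term A:
  start: (λ.0 ((λ.0) (0 (λ.0)))) (λ.λ.λ.λ.1 0)
  →1  (λ.λ.λ.λ.1 0) ((λ.0) ((λ.λ.λ.λ.1 0) (λ.0)))
  →2  λ.λ.λ.1 0

Term B:
  start: (λ.(λ.λ.1) (λ.0)) (λ.λ.0 1)
  →1  (λ.λ.1) (λ.0)
  →2  λ.λ.0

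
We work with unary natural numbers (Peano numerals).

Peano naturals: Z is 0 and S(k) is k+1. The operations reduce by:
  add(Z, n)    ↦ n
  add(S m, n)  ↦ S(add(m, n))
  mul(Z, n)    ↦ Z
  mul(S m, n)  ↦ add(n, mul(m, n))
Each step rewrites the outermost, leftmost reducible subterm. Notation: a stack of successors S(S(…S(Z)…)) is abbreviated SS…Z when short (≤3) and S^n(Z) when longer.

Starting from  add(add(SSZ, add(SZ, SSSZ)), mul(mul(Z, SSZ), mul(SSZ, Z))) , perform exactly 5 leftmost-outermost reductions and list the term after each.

Answer: after 5 steps: S(S(add(add(SZ, SSSZ), mul(mul(Z, SSZ), mul(SSZ, Z)))))

Derivation:
  start: add(add(SSZ, add(SZ, SSSZ)), mul(mul(Z, SSZ), mul(SSZ, Z)))
  [1] add(S(add(SZ, add(SZ, SSSZ))), mul(mul(Z, SSZ), mul(SSZ, Z)))
  [2] S(add(add(SZ, add(SZ, SSSZ)), mul(mul(Z, SSZ), mul(SSZ, Z))))
  [3] S(add(S(add(Z, add(SZ, SSSZ))), mul(mul(Z, SSZ), mul(SSZ, Z))))
  [4] S(S(add(add(Z, add(SZ, SSSZ)), mul(mul(Z, SSZ), mul(SSZ, Z)))))
  [5] S(S(add(add(SZ, SSSZ), mul(mul(Z, SSZ), mul(SSZ, Z)))))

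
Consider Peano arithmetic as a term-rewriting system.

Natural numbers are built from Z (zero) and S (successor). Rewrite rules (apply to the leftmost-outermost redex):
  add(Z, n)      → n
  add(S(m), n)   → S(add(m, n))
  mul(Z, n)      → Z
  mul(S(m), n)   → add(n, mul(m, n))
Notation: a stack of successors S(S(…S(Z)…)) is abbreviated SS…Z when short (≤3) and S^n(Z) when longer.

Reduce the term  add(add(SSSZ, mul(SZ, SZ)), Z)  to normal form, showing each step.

  start: add(add(SSSZ, mul(SZ, SZ)), Z)
  step 1: add(S(add(SSZ, mul(SZ, SZ))), Z)
  step 2: S(add(add(SSZ, mul(SZ, SZ)), Z))
  step 3: S(add(S(add(SZ, mul(SZ, SZ))), Z))
  step 4: S(S(add(add(SZ, mul(SZ, SZ)), Z)))
  step 5: S(S(add(S(add(Z, mul(SZ, SZ))), Z)))
  step 6: S(S(S(add(add(Z, mul(SZ, SZ)), Z))))
  step 7: S(S(S(add(mul(SZ, SZ), Z))))
  step 8: S(S(S(add(add(SZ, mul(Z, SZ)), Z))))
  step 9: S(S(S(add(S(add(Z, mul(Z, SZ))), Z))))
  step 10: S(S(S(S(add(add(Z, mul(Z, SZ)), Z)))))
  step 11: S(S(S(S(add(mul(Z, SZ), Z)))))
  step 12: S(S(S(S(add(Z, Z)))))
  step 13: S^4(Z)

Answer: normal form = S^4(Z)  (in 13 steps)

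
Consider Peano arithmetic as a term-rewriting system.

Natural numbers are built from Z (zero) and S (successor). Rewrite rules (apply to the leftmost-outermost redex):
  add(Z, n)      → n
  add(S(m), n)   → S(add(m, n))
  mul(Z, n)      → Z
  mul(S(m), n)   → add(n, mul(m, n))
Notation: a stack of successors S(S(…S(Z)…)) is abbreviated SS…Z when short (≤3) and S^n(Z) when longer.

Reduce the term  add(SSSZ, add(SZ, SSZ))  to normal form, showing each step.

  start: add(SSSZ, add(SZ, SSZ))
  →1  S(add(SSZ, add(SZ, SSZ)))
  →2  S(S(add(SZ, add(SZ, SSZ))))
  →3  S(S(S(add(Z, add(SZ, SSZ)))))
  →4  S(S(S(add(SZ, SSZ))))
  →5  S(S(S(S(add(Z, SSZ)))))
  →6  S^6(Z)

Answer: normal form = S^6(Z)  (in 6 steps)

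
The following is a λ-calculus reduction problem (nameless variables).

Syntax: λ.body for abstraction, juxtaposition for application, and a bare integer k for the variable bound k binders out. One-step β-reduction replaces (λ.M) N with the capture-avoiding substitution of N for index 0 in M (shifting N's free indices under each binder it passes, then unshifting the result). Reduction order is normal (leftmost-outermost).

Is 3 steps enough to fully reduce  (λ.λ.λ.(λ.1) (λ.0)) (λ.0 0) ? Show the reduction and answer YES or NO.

Answer: YES — reaches normal form λ.λ.0 in 2 ≤ 3 steps

Derivation:
  start: (λ.λ.λ.(λ.1) (λ.0)) (λ.0 0)
  [1] λ.λ.(λ.1) (λ.0)
  [2] λ.λ.0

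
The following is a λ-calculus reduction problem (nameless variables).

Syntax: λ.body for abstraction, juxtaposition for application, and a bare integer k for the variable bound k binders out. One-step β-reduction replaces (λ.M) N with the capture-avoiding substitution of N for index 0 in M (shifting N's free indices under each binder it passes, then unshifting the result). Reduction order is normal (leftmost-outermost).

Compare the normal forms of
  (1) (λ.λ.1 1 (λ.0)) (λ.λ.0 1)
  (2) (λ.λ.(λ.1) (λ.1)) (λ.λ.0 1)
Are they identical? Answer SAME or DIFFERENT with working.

Term A:
  start: (λ.λ.1 1 (λ.0)) (λ.λ.0 1)
  →1  λ.(λ.λ.0 1) (λ.λ.0 1) (λ.0)
  →2  λ.(λ.0 (λ.λ.0 1)) (λ.0)
  →3  λ.(λ.0) (λ.λ.0 1)
  →4  λ.λ.λ.0 1

Term B:
  start: (λ.λ.(λ.1) (λ.1)) (λ.λ.0 1)
  →1  λ.(λ.1) (λ.1)
  →2  λ.0

Answer: DIFFERENT — A ⇓ λ.λ.λ.0 1, B ⇓ λ.0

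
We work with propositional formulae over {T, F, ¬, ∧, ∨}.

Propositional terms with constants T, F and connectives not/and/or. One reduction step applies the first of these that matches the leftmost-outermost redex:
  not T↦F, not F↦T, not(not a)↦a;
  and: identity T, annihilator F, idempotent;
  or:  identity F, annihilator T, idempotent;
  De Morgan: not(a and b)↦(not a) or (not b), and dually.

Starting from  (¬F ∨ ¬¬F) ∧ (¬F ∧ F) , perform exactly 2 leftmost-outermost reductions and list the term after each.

Answer: after 2 steps: T ∧ (¬F ∧ F)

Reduction:
  start: (¬F ∨ ¬¬F) ∧ (¬F ∧ F)
  [1] (T ∨ ¬¬F) ∧ (¬F ∧ F)
  [2] T ∧ (¬F ∧ F)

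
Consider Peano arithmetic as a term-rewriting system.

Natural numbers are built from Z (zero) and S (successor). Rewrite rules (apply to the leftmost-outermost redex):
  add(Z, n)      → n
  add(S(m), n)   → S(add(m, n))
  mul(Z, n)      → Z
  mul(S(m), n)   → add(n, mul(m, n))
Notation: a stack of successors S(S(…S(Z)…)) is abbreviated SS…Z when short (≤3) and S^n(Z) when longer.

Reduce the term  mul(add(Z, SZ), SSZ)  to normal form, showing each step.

Answer: normal form = SSZ  (in 6 steps)

Derivation:
  start: mul(add(Z, SZ), SSZ)
  step 1: mul(SZ, SSZ)
  step 2: add(SSZ, mul(Z, SSZ))
  step 3: S(add(SZ, mul(Z, SSZ)))
  step 4: S(S(add(Z, mul(Z, SSZ))))
  step 5: S(S(mul(Z, SSZ)))
  step 6: SSZ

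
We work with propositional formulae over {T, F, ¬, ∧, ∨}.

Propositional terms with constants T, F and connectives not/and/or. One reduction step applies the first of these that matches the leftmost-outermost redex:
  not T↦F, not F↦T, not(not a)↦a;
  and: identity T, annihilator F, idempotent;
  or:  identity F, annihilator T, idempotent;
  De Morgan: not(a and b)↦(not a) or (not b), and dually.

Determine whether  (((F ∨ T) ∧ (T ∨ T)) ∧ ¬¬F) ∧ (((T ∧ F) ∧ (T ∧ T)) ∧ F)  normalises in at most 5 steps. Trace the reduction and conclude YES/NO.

Answer: NO — after 5 steps the term is F ∧ (((T ∧ F) ∧ (T ∧ T)) ∧ F), not yet normal

Reduction:
  start: (((F ∨ T) ∧ (T ∨ T)) ∧ ¬¬F) ∧ (((T ∧ F) ∧ (T ∧ T)) ∧ F)
  [1] ((T ∧ (T ∨ T)) ∧ ¬¬F) ∧ (((T ∧ F) ∧ (T ∧ T)) ∧ F)
  [2] ((T ∨ T) ∧ ¬¬F) ∧ (((T ∧ F) ∧ (T ∧ T)) ∧ F)
  [3] (T ∧ ¬¬F) ∧ (((T ∧ F) ∧ (T ∧ T)) ∧ F)
  [4] ¬¬F ∧ (((T ∧ F) ∧ (T ∧ T)) ∧ F)
  [5] F ∧ (((T ∧ F) ∧ (T ∧ T)) ∧ F)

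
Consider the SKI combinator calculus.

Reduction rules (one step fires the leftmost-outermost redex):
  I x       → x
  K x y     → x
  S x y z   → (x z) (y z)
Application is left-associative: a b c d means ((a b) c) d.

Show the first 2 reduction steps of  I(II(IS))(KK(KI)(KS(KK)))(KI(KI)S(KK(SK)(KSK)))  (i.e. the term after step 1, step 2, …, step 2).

  start: I(II(IS))(KK(KI)(KS(KK)))(KI(KI)S(KK(SK)(KSK)))
  [1] II(IS)(KK(KI)(KS(KK)))(KI(KI)S(KK(SK)(KSK)))
  [2] I(IS)(KK(KI)(KS(KK)))(KI(KI)S(KK(SK)(KSK)))

Answer: after 2 steps: I(IS)(KK(KI)(KS(KK)))(KI(KI)S(KK(SK)(KSK)))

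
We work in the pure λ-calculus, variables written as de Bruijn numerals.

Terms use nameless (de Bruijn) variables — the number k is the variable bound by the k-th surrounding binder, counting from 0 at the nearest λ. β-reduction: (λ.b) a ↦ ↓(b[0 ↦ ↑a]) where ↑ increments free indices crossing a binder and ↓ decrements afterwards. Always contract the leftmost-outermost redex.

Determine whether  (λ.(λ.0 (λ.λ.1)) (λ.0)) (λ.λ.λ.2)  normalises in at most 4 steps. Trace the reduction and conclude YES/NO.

Answer: YES — reaches normal form λ.λ.1 in 3 ≤ 4 steps

Working:
  start: (λ.(λ.0 (λ.λ.1)) (λ.0)) (λ.λ.λ.2)
  step 1: (λ.0 (λ.λ.1)) (λ.0)
  step 2: (λ.0) (λ.λ.1)
  step 3: λ.λ.1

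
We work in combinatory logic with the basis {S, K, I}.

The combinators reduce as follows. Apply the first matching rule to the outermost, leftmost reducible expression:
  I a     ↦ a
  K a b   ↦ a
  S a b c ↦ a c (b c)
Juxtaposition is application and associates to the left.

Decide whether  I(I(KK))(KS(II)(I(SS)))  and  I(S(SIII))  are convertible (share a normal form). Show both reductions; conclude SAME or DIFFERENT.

Term A:
  start: I(I(KK))(KS(II)(I(SS)))
  step 1: I(KK)(KS(II)(I(SS)))
  step 2: KK(KS(II)(I(SS)))
  step 3: K

Term B:
  start: I(S(SIII))
  step 1: S(SIII)
  step 2: S(II(II))
  step 3: S(I(II))
  step 4: S(II)
  step 5: SI

Answer: DIFFERENT — A ⇓ K, B ⇓ SI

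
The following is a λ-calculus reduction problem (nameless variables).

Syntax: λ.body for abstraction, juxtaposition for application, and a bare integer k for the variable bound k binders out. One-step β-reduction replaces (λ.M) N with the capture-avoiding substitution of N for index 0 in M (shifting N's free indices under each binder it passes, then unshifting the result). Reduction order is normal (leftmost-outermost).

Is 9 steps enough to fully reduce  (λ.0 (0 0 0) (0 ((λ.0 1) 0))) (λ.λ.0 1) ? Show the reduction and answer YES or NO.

  start: (λ.0 (0 0 0) (0 ((λ.0 1) 0))) (λ.λ.0 1)
  step 1: (λ.λ.0 1) ((λ.λ.0 1) (λ.λ.0 1) (λ.λ.0 1)) ((λ.λ.0 1) ((λ.0 (λ.λ.0 1)) (λ.λ.0 1)))
  step 2: (λ.0 ((λ.λ.0 1) (λ.λ.0 1) (λ.λ.0 1))) ((λ.λ.0 1) ((λ.0 (λ.λ.0 1)) (λ.λ.0 1)))
  step 3: (λ.λ.0 1) ((λ.0 (λ.λ.0 1)) (λ.λ.0 1)) ((λ.λ.0 1) (λ.λ.0 1) (λ.λ.0 1))
  step 4: (λ.0 ((λ.0 (λ.λ.0 1)) (λ.λ.0 1))) ((λ.λ.0 1) (λ.λ.0 1) (λ.λ.0 1))
  step 5: (λ.λ.0 1) (λ.λ.0 1) (λ.λ.0 1) ((λ.0 (λ.λ.0 1)) (λ.λ.0 1))
  step 6: (λ.0 (λ.λ.0 1)) (λ.λ.0 1) ((λ.0 (λ.λ.0 1)) (λ.λ.0 1))
  step 7: (λ.λ.0 1) (λ.λ.0 1) ((λ.0 (λ.λ.0 1)) (λ.λ.0 1))
  step 8: (λ.0 (λ.λ.0 1)) ((λ.0 (λ.λ.0 1)) (λ.λ.0 1))
  step 9: (λ.0 (λ.λ.0 1)) (λ.λ.0 1) (λ.λ.0 1)

Answer: NO — after 9 steps the term is (λ.0 (λ.λ.0 1)) (λ.λ.0 1) (λ.λ.0 1), not yet normal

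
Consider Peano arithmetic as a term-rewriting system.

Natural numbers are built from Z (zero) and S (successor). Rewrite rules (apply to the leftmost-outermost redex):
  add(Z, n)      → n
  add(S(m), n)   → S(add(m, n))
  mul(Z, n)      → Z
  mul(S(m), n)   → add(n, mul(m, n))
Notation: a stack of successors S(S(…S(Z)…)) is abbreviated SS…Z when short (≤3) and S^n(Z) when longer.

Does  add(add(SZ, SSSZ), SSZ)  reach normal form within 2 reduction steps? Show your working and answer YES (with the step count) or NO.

  start: add(add(SZ, SSSZ), SSZ)
  →1  add(S(add(Z, SSSZ)), SSZ)
  →2  S(add(add(Z, SSSZ), SSZ))

Answer: NO — after 2 steps the term is S(add(add(Z, SSSZ), SSZ)), not yet normal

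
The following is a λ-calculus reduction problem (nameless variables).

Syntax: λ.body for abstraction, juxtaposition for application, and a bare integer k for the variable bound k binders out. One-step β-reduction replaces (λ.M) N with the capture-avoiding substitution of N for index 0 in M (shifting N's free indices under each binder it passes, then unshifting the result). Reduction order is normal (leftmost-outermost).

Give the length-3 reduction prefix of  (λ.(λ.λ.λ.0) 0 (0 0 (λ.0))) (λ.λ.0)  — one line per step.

Answer: after 3 steps: λ.0

Working:
  start: (λ.(λ.λ.λ.0) 0 (0 0 (λ.0))) (λ.λ.0)
  step 1: (λ.λ.λ.0) (λ.λ.0) ((λ.λ.0) (λ.λ.0) (λ.0))
  step 2: (λ.λ.0) ((λ.λ.0) (λ.λ.0) (λ.0))
  step 3: λ.0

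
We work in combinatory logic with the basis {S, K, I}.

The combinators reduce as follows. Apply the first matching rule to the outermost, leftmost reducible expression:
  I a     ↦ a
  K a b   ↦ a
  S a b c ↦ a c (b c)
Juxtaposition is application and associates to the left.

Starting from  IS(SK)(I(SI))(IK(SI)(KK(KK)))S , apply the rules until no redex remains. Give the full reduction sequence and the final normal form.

Answer: normal form = S(SIS)  (in 9 steps)

Derivation:
  start: IS(SK)(I(SI))(IK(SI)(KK(KK)))S
  [1] S(SK)(I(SI))(IK(SI)(KK(KK)))S
  [2] SK(IK(SI)(KK(KK)))(I(SI)(IK(SI)(KK(KK))))S
  [3] K(I(SI)(IK(SI)(KK(KK))))(IK(SI)(KK(KK))(I(SI)(IK(SI)(KK(KK)))))S
  [4] I(SI)(IK(SI)(KK(KK)))S
  [5] SI(IK(SI)(KK(KK)))S
  [6] IS(IK(SI)(KK(KK))S)
  [7] S(IK(SI)(KK(KK))S)
  [8] S(K(SI)(KK(KK))S)
  [9] S(SIS)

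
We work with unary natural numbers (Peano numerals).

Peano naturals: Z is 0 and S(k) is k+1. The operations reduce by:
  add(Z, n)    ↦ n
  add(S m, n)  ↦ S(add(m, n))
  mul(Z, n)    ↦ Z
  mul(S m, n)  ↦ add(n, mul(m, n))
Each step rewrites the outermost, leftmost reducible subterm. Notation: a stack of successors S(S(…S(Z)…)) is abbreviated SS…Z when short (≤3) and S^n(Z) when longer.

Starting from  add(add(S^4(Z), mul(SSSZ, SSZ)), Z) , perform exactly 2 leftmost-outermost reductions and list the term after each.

  start: add(add(S^4(Z), mul(SSSZ, SSZ)), Z)
  [1] add(S(add(SSSZ, mul(SSSZ, SSZ))), Z)
  [2] S(add(add(SSSZ, mul(SSSZ, SSZ)), Z))

Answer: after 2 steps: S(add(add(SSSZ, mul(SSSZ, SSZ)), Z))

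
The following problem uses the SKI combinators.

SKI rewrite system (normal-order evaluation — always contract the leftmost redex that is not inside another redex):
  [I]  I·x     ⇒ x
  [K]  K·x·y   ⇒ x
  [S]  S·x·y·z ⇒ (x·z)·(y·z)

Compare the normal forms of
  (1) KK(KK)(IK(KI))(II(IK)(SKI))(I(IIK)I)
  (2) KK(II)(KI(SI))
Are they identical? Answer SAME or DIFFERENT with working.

Term A:
  start: KK(KK)(IK(KI))(II(IK)(SKI))(I(IIK)I)
  →1  K(IK(KI))(II(IK)(SKI))(I(IIK)I)
  →2  IK(KI)(I(IIK)I)
  →3  K(KI)(I(IIK)I)
  →4  KI

Term B:
  start: KK(II)(KI(SI))
  →1  K(KI(SI))
  →2  KI

Answer: SAME — A ⇓ KI, B ⇓ KI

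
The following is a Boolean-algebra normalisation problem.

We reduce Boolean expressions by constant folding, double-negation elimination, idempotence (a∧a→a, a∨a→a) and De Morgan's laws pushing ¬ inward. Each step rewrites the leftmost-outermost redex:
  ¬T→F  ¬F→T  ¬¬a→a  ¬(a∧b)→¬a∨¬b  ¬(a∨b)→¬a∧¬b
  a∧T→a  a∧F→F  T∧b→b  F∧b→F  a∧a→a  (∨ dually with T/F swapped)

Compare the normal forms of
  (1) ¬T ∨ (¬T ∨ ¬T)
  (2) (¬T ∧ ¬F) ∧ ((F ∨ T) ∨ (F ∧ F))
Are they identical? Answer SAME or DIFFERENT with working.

Answer: SAME — A ⇓ F, B ⇓ F

Working:
Term A:
  start: ¬T ∨ (¬T ∨ ¬T)
  step 1: F ∨ (¬T ∨ ¬T)
  step 2: ¬T ∨ ¬T
  step 3: ¬T
  step 4: F

Term B:
  start: (¬T ∧ ¬F) ∧ ((F ∨ T) ∨ (F ∧ F))
  step 1: (F ∧ ¬F) ∧ ((F ∨ T) ∨ (F ∧ F))
  step 2: F ∧ ((F ∨ T) ∨ (F ∧ F))
  step 3: F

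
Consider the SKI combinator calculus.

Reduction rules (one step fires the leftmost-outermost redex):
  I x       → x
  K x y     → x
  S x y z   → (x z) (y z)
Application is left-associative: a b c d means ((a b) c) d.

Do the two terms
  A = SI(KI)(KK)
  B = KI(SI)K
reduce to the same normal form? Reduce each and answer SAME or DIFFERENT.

Term A:
  start: SI(KI)(KK)
  step 1: I(KK)(KI(KK))
  step 2: KK(KI(KK))
  step 3: K

Term B:
  start: KI(SI)K
  step 1: IK
  step 2: K

Answer: SAME — A ⇓ K, B ⇓ K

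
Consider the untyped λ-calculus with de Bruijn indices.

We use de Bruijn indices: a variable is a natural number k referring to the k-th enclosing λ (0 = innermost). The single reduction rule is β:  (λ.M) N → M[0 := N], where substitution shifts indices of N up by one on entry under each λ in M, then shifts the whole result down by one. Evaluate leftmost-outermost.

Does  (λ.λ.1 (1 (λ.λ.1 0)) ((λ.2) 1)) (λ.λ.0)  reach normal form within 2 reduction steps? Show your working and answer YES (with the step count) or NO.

  start: (λ.λ.1 (1 (λ.λ.1 0)) ((λ.2) 1)) (λ.λ.0)
  step 1: λ.(λ.λ.0) ((λ.λ.0) (λ.λ.1 0)) ((λ.λ.λ.0) (λ.λ.0))
  step 2: λ.(λ.0) ((λ.λ.λ.0) (λ.λ.0))

Answer: NO — after 2 steps the term is λ.(λ.0) ((λ.λ.λ.0) (λ.λ.0)), not yet normal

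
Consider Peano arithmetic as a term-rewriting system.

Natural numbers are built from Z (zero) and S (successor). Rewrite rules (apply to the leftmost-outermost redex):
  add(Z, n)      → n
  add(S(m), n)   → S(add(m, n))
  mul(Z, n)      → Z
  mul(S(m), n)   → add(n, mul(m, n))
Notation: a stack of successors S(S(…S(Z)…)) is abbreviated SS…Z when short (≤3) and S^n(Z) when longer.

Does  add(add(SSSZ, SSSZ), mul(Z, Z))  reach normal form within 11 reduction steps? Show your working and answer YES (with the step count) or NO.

  start: add(add(SSSZ, SSSZ), mul(Z, Z))
  [1] add(S(add(SSZ, SSSZ)), mul(Z, Z))
  [2] S(add(add(SSZ, SSSZ), mul(Z, Z)))
  [3] S(add(S(add(SZ, SSSZ)), mul(Z, Z)))
  [4] S(S(add(add(SZ, SSSZ), mul(Z, Z))))
  [5] S(S(add(S(add(Z, SSSZ)), mul(Z, Z))))
  [6] S(S(S(add(add(Z, SSSZ), mul(Z, Z)))))
  [7] S(S(S(add(SSSZ, mul(Z, Z)))))
  [8] S(S(S(S(add(SSZ, mul(Z, Z))))))
  [9] S(S(S(S(S(add(SZ, mul(Z, Z)))))))
  [10] S(S(S(S(S(S(add(Z, mul(Z, Z))))))))
  [11] S(S(S(S(S(S(mul(Z, Z)))))))

Answer: NO — after 11 steps the term is S(S(S(S(S(S(mul(Z, Z))))))), not yet normal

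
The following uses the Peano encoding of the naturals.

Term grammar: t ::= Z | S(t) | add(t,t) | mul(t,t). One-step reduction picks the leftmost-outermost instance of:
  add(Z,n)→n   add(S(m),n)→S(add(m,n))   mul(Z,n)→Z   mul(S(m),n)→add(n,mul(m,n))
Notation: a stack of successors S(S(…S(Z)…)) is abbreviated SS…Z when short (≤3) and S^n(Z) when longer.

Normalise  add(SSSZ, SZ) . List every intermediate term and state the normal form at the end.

  start: add(SSSZ, SZ)
  →1  S(add(SSZ, SZ))
  →2  S(S(add(SZ, SZ)))
  →3  S(S(S(add(Z, SZ))))
  →4  S^4(Z)

Answer: normal form = S^4(Z)  (in 4 steps)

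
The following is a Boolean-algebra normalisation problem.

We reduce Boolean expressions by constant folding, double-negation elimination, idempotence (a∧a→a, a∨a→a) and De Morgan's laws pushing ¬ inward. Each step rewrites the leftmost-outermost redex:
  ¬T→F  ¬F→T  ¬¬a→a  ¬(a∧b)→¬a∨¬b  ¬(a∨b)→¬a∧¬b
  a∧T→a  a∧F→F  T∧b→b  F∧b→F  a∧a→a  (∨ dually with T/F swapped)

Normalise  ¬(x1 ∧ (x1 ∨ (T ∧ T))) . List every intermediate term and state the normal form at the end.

  start: ¬(x1 ∧ (x1 ∨ (T ∧ T)))
  [1] ¬x1 ∨ ¬(x1 ∨ (T ∧ T))
  [2] ¬x1 ∨ (¬x1 ∧ ¬(T ∧ T))
  [3] ¬x1 ∨ (¬x1 ∧ (¬T ∨ ¬T))
  [4] ¬x1 ∨ (¬x1 ∧ ¬T)
  [5] ¬x1 ∨ (¬x1 ∧ F)
  [6] ¬x1 ∨ F
  [7] ¬x1

Answer: normal form = ¬x1  (in 7 steps)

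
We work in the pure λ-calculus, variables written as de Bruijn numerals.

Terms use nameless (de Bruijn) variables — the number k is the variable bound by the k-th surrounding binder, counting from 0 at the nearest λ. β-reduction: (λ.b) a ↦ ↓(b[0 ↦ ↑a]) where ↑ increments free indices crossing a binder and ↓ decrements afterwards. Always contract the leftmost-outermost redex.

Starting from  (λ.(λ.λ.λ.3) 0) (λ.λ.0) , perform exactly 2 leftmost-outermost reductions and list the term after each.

Answer: after 2 steps: λ.λ.λ.λ.0

Reduction:
  start: (λ.(λ.λ.λ.3) 0) (λ.λ.0)
  →1  (λ.λ.λ.λ.λ.0) (λ.λ.0)
  →2  λ.λ.λ.λ.0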